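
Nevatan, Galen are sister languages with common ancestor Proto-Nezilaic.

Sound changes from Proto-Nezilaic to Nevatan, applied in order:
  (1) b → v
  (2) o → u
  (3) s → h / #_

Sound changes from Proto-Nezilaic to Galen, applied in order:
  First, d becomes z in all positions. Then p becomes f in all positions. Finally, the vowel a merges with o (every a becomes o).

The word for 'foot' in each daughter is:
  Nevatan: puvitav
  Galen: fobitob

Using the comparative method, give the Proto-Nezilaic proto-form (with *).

Position 3: Nevatan has v, Galen has b. Galen preserves b here (none of its changes turn any other segment into b), so the proto-segment is *b.
Position 2: Nevatan has u, Galen has o. Taking the neighbouring segments as reconstructed: Nevatan u could go back to *o or *u; Galen o could go back to *a or *o — the one source consistent with every daughter is *o.
Position 1: Nevatan has p, Galen has f. Nevatan preserves p here (none of its changes turn any other segment into p), so the proto-segment is *p.
Continuing position by position gives *pobitab; check it forward:
Nevatan: start from *pobitab.
  rule 1 (unconditioned shift): pobitab → povitav
  rule 2 (vowel merger): povitav → puvitav
  rule 3: no change — puvitav
  ⇒ Nevatan puvitav
Galen: *pobitab > fobitab > fobitob  (by unconditioned shift, vowel merger)
Only *pobitab yields all of Nevatan puvitav, Galen fobitob.

*pobitab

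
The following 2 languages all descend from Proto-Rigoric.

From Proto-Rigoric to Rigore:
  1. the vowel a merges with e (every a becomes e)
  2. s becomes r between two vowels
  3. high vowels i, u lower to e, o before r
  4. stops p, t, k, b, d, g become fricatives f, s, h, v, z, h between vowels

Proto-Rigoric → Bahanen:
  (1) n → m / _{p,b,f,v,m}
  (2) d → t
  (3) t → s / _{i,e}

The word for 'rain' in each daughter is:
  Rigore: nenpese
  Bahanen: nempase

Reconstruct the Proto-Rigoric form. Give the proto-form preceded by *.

Position 6: Rigore has s, Bahanen has s. Taking the neighbouring segments as reconstructed: Rigore s can only go back to *t; Bahanen s could go back to *t or *d or *s — the one source consistent with every daughter is *t.
Position 5: Rigore has e, Bahanen has a. Bahanen preserves a here (none of its changes turn any other segment into a), so the proto-segment is *a.
Verify the candidate proto-form against each daughter:
Rigore: start from *nenpate.
  rule 1 (vowel merger): nenpate → nenpete
  rule 2: no change — nenpete
  rule 3: no change — nenpete
  rule 4 (intervocalic lenition): nenpete → nenpese
  ⇒ Rigore nenpese
Bahanen: *nenpate
  nenpate → nempate   [nasal place assimilation]
  nempate (rule 2 does not apply)
  nempate → nempase   [palatalisation]
  giving Bahanen nempase.
No other proto-form is consistent with every reflex, so the reconstruction is *nenpate.

*nenpate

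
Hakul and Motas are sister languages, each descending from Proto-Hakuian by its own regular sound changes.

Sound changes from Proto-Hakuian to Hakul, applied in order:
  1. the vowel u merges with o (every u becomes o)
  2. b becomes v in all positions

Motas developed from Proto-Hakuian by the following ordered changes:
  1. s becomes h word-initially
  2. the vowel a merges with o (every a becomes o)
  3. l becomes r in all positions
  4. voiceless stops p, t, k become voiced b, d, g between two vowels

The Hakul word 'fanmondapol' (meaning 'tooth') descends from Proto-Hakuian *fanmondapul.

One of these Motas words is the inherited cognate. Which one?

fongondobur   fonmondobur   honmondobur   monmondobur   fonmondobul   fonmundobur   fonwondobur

fonmondobur

Motas: *fanmondapul
  fanmondapul (rule 1 does not apply)
  fanmondapul → fonmondopul   [vowel merger]
  fonmondopul → fonmondopur   [unconditioned shift]
  fonmondopur → fonmondobur   [intervocalic voicing]
  giving Motas fonmondobur.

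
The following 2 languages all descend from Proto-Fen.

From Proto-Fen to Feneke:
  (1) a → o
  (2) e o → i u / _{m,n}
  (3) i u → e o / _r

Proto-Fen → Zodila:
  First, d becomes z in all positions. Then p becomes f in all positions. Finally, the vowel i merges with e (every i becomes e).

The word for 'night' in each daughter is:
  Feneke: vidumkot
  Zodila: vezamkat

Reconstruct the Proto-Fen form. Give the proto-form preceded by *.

Position 7: Feneke has o, Zodila has a. Zodila preserves a here (none of its changes turn any other segment into a), so the proto-segment is *a.
Position 4: Feneke has u, Zodila has a. Zodila preserves a here (none of its changes turn any other segment into a), so the proto-segment is *a.
Continuing position by position gives *vidamkat; check it forward:
Feneke: start from *vidamkat.
  rule 1 (vowel merger): vidamkat → vidomkot
  rule 2 (pre-nasal raising): vidomkot → vidumkot
  rule 3: no change — vidumkot
  ⇒ Feneke vidumkot
Zodila: start from *vidamkat.
  rule 1 (unconditioned shift): vidamkat → vizamkat
  rule 2: no change — vizamkat
  rule 3 (vowel merger): vizamkat → vezamkat
  ⇒ Zodila vezamkat
No other proto-form is consistent with every reflex, so the reconstruction is *vidamkat.

*vidamkat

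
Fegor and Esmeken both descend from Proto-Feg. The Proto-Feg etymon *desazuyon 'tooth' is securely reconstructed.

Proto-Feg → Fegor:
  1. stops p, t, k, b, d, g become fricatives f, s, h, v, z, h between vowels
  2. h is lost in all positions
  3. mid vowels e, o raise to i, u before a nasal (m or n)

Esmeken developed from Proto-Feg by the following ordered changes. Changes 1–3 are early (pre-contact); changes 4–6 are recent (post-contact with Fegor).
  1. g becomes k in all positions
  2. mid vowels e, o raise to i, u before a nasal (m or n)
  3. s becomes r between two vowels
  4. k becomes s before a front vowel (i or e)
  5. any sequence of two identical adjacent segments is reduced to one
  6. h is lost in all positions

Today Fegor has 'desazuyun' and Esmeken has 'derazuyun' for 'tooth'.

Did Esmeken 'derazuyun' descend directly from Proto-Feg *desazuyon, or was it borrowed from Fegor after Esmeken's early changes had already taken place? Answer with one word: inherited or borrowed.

If inherited, *desazuyon would pass through all of Esmeken's changes:
Esmeken: start from *desazuyon.
  rule 1: no change — desazuyon
  rule 2 (pre-nasal raising): desazuyon → desazuyun
  rule 3 (rhotacism): desazuyun → derazuyun
  rule 4: no change — derazuyun
  rule 5: no change — derazuyun
  rule 6: no change — derazuyun
  ⇒ Esmeken derazuyun
If borrowed from Fegor 'desazuyun' after the early changes, it would undergo only the recent ones:
  rule 4 (palatalisation): no change (desazuyun)
  rule 5 (degemination): no change (desazuyun)
  rule 6 (h-loss): no change (desazuyun)
  ⇒ as a loan: desazuyun
Esmeken 'derazuyun' matches the inherited outcome exactly, so it is an inherited cognate, not a loan.

inherited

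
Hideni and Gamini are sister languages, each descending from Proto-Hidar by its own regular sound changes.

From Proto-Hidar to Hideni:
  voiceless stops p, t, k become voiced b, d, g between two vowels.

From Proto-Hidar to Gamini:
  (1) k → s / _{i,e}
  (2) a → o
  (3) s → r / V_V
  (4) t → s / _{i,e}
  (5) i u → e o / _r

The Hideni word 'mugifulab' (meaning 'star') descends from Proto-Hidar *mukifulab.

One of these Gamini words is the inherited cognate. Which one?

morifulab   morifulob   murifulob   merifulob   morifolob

Gamini: *mukifulab
  mukifulab → musifulab   [palatalisation]
  musifulab → musifulob   [vowel merger]
  musifulob → murifulob   [rhotacism]
  murifulob (rule 4 does not apply)
  murifulob → morifulob   [pre-rhotic lowering]
  giving Gamini morifulob.
Only 'morifulob' matches the regular Gamini development of *mukifulab.

morifulob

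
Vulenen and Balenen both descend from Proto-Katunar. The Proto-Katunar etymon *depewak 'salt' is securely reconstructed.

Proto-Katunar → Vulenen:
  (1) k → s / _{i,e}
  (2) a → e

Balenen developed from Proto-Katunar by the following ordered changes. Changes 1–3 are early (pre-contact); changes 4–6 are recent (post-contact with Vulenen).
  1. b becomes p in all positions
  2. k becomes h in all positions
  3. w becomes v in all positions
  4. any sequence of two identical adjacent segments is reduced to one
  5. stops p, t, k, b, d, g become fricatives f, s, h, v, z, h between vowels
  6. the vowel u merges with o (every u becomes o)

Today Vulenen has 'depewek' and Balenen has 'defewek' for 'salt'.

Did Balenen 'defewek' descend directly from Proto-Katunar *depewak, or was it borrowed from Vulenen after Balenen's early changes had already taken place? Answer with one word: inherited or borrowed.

borrowed

If inherited, *depewak would pass through all of Balenen's changes:
Balenen: *depewak > depewah > depevah > defevah  (by unconditioned shift, unconditioned shift, intervocalic lenition)
If borrowed from Vulenen 'depewek' after the early changes, it would undergo only the recent ones:
  rule 4 (degemination): no change (depewek)
  rule 5 (intervocalic lenition): depewek → defewek
  rule 6 (vowel merger): no change (defewek)
  ⇒ as a loan: defewek
Balenen 'defewek' matches the loan outcome 'defewek', not the inherited 'defevah' — it skipped the early Balenen changes, so it was borrowed from Vulenen.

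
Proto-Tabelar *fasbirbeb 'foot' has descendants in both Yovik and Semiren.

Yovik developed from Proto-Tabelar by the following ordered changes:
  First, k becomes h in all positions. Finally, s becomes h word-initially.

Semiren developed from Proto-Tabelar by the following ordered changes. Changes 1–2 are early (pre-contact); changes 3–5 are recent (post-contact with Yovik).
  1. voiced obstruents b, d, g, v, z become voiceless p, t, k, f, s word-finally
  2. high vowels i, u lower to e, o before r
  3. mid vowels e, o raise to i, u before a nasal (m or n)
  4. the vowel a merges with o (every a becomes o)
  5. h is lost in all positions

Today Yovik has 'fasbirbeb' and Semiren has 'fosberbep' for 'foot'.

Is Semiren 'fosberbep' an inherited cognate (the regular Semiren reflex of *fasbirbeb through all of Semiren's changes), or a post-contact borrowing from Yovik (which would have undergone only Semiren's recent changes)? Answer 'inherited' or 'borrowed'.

If inherited, *fasbirbeb would pass through all of Semiren's changes:
Semiren: *fasbirbeb
  fasbirbeb → fasbirbep   [final devoicing]
  fasbirbep → fasberbep   [pre-rhotic lowering]
  fasberbep (rule 3 does not apply)
  fasberbep → fosberbep   [vowel merger]
  fosberbep (rule 5 does not apply)
  giving Semiren fosberbep.
If borrowed from Yovik 'fasbirbeb' after the early changes, it would undergo only the recent ones:
  rule 3 (pre-nasal raising): no change (fasbirbeb)
  rule 4 (vowel merger): fasbirbeb → fosbirbeb
  rule 5 (h-loss): no change (fosbirbeb)
  ⇒ as a loan: fosbirbeb
Semiren 'fosberbep' matches the inherited outcome exactly, so it is an inherited cognate, not a loan.

inherited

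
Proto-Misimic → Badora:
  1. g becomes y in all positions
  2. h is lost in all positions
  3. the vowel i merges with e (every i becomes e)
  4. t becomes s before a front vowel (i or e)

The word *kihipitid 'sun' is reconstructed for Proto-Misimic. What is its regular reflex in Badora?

Badora: *kihipitid > kiipitid > keepeted > keepesed  (by h-loss, vowel merger, palatalisation)

keepesed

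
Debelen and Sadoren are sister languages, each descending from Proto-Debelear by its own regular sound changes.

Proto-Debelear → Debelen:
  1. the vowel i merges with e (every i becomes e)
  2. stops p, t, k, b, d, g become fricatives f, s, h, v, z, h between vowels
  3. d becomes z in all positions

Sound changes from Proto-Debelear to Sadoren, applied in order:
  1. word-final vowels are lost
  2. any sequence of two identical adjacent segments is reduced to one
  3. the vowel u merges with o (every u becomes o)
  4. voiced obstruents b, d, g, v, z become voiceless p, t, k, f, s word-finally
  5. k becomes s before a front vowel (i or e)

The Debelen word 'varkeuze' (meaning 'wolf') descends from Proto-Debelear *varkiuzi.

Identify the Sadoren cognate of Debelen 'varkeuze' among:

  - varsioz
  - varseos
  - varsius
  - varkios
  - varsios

varsios

Sadoren: start from *varkiuzi.
  rule 1 (apocope): varkiuzi → varkiuz
  rule 2: no change — varkiuz
  rule 3 (vowel merger): varkiuz → varkioz
  rule 4 (final devoicing): varkioz → varkios
  rule 5 (palatalisation): varkios → varsios
  ⇒ Sadoren varsios
The other candidates each miss or misapply at least one Sadoren change.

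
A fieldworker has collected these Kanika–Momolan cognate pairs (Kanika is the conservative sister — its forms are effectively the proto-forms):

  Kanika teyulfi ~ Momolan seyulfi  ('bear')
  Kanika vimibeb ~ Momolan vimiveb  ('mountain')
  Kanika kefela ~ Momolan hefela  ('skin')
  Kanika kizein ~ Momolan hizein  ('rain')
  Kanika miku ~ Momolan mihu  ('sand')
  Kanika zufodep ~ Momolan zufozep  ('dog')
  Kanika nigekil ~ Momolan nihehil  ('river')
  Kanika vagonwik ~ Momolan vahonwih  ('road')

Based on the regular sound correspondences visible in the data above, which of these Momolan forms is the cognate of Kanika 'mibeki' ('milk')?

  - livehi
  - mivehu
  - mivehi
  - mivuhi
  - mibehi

vimibeb ~ vimiveb — Kanika b corresponds to Momolan v between vowels (before a front vowel).
nigekil ~ nihehil — Kanika k corresponds to Momolan h between vowels (before a front vowel).
Applying these to Kanika 'mibeki':
  mibeki → miveki   (b→v between vowels (before a front vowel))
  miveki → mivehi   (k→h between vowels (before a front vowel))
So the Momolan cognate is 'mivehi'.

mivehi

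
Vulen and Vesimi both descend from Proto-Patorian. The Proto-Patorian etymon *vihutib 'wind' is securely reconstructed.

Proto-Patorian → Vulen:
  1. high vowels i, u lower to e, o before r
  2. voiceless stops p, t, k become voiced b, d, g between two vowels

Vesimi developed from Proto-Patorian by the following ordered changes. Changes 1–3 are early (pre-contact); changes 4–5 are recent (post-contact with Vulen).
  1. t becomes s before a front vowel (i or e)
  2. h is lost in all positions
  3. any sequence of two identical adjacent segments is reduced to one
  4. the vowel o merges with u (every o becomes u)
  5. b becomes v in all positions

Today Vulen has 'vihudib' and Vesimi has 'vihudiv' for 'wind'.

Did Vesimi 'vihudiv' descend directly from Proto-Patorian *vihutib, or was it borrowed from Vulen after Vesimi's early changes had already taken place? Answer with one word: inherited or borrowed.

borrowed

If inherited, *vihutib would pass through all of Vesimi's changes:
Vesimi: start from *vihutib.
  rule 1 (palatalisation): vihutib → vihusib
  rule 2 (h-loss): vihusib → viusib
  rule 3: no change — viusib
  rule 4: no change — viusib
  rule 5 (unconditioned shift): viusib → viusiv
  ⇒ Vesimi viusiv
If borrowed from Vulen 'vihudib' after the early changes, it would undergo only the recent ones:
  rule 4 (vowel merger): no change (vihudib)
  rule 5 (unconditioned shift): vihudib → vihudiv
  ⇒ as a loan: vihudiv
Vesimi 'vihudiv' matches the loan outcome 'vihudiv', not the inherited 'viusiv' — it skipped the early Vesimi changes, so it was borrowed from Vulen.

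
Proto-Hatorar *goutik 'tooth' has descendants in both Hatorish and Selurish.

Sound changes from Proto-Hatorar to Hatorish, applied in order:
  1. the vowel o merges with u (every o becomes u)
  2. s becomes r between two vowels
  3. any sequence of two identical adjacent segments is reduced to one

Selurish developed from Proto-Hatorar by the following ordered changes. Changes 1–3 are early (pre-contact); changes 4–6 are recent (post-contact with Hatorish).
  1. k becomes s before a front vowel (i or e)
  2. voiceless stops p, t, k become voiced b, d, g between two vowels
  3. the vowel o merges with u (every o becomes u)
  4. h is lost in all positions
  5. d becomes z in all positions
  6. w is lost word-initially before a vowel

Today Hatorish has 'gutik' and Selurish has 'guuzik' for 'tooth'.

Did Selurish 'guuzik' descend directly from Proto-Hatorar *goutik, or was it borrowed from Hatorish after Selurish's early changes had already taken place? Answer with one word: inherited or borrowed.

inherited

If inherited, *goutik would pass through all of Selurish's changes:
Selurish: start from *goutik.
  rule 1: no change — goutik
  rule 2 (intervocalic voicing): goutik → goudik
  rule 3 (vowel merger): goudik → guudik
  rule 4: no change — guudik
  rule 5 (unconditioned shift): guudik → guuzik
  rule 6: no change — guuzik
  ⇒ Selurish guuzik
If borrowed from Hatorish 'gutik' after the early changes, it would undergo only the recent ones:
  rule 4 (h-loss): no change (gutik)
  rule 5 (unconditioned shift): no change (gutik)
  rule 6 (glide loss): no change (gutik)
  ⇒ as a loan: gutik
Selurish 'guuzik' matches the inherited outcome exactly, so it is an inherited cognate, not a loan.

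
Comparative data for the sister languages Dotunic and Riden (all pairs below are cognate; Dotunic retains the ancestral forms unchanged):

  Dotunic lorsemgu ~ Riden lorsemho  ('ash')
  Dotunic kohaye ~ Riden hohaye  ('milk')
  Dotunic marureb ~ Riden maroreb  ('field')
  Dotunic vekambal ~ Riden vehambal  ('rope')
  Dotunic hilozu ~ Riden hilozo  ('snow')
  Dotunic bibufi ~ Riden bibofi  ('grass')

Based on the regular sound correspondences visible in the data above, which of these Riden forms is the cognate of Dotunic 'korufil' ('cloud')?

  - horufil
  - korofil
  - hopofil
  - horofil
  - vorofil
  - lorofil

kohaye ~ hohaye — Dotunic k corresponds to Riden h word-initially before a back vowel.
bibufi ~ bibofi — Dotunic u corresponds to Riden o after a consonant, before a labial obstruent.
Applying these to Dotunic 'korufil':
  korufil → horufil   (k→h word-initially before a back vowel)
  horufil → horofil   (u→o after a consonant, before a labial obstruent)
So the Riden cognate is 'horofil'.

horofil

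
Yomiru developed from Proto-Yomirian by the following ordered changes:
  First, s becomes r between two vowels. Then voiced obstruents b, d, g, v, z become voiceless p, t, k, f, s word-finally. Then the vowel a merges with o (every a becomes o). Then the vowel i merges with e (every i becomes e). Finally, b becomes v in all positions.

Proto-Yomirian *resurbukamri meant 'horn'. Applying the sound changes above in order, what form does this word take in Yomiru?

Yomiru: start from *resurbukamri.
  rule 1 (rhotacism): resurbukamri → rerurbukamri
  rule 2: no change — rerurbukamri
  rule 3 (vowel merger): rerurbukamri → rerurbukomri
  rule 4 (vowel merger): rerurbukomri → rerurbukomre
  rule 5 (unconditioned shift): rerurbukomre → rerurvukomre
  ⇒ Yomiru rerurvukomre

rerurvukomre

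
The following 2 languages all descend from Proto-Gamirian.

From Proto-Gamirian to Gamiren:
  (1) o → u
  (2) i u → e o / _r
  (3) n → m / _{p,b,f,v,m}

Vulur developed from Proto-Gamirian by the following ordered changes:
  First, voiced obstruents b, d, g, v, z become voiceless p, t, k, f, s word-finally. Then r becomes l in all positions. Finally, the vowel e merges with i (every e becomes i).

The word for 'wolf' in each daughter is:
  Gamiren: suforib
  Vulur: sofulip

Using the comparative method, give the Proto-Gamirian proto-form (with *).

*sofurib

Position 2: Gamiren has u, Vulur has o. Vulur preserves o here (none of its changes turn any other segment into o), so the proto-segment is *o.
Position 7: Gamiren has b, Vulur has p. Gamiren preserves b here (none of its changes turn any other segment into b), so the proto-segment is *b.
Position 4: Gamiren has o, Vulur has u. Vulur preserves u here (none of its changes turn any other segment into u), so the proto-segment is *u.
This points to *sofurib. Verify forward in each daughter:
Gamiren: *sofurib
  sofurib → sufurib   [vowel merger]
  sufurib → suforib   [pre-rhotic lowering]
  suforib (rule 3 does not apply)
  giving Gamiren suforib.
Vulur: *sofurib
  sofurib → sofurip   [final devoicing]
  sofurip → sofulip   [unconditioned shift]
  sofulip (rule 3 does not apply)
  giving Vulur sofulip.
Only *sofurib yields all of Gamiren suforib, Vulur sofulip.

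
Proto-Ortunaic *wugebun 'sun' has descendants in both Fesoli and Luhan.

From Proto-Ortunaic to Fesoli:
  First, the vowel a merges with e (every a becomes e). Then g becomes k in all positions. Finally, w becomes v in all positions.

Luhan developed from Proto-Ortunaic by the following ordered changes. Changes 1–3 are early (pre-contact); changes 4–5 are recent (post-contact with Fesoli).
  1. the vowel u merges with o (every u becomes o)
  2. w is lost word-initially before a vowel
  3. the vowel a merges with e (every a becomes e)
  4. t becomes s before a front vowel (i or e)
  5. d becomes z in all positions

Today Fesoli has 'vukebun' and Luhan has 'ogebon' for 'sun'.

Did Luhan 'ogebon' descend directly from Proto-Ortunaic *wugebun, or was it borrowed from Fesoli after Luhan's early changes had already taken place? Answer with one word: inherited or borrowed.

If inherited, *wugebun would pass through all of Luhan's changes:
Luhan: *wugebun
  wugebun → wogebon   [vowel merger]
  wogebon → ogebon   [glide loss]
  ogebon (rule 3 does not apply)
  ogebon (rule 4 does not apply)
  ogebon (rule 5 does not apply)
  giving Luhan ogebon.
If borrowed from Fesoli 'vukebun' after the early changes, it would undergo only the recent ones:
  rule 4 (palatalisation): no change (vukebun)
  rule 5 (unconditioned shift): no change (vukebun)
  ⇒ as a loan: vukebun
Luhan 'ogebon' matches the inherited outcome exactly, so it is an inherited cognate, not a loan.

inherited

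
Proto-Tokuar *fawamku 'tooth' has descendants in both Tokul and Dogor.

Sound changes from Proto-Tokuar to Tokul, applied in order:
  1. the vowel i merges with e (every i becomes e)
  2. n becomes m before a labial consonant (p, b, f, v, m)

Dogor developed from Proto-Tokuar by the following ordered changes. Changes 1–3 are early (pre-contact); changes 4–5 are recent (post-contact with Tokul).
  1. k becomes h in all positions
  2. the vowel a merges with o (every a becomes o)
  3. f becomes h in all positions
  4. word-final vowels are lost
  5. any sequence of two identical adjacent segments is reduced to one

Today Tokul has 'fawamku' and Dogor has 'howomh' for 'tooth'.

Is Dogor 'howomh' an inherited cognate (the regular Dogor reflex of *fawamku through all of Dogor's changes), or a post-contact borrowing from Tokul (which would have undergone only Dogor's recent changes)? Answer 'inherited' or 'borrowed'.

If inherited, *fawamku would pass through all of Dogor's changes:
Dogor: *fawamku > fawamhu > fowomhu > howomhu > howomh  (by unconditioned shift, vowel merger, unconditioned shift, apocope)
If borrowed from Tokul 'fawamku' after the early changes, it would undergo only the recent ones:
  rule 4 (apocope): fawamku → fawamk
  rule 5 (degemination): no change (fawamk)
  ⇒ as a loan: fawamk
Dogor 'howomh' matches the inherited outcome exactly, so it is an inherited cognate, not a loan.

inherited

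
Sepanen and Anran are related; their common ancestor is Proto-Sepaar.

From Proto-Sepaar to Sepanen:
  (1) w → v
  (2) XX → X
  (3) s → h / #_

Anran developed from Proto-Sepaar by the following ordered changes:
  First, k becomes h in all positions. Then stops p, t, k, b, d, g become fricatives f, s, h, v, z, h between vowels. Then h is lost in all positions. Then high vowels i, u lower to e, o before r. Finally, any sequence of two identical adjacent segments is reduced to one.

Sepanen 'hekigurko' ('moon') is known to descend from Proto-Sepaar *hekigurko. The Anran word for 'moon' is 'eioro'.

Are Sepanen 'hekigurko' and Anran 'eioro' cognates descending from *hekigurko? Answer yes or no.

Derive the expected Anran reflex of *hekigurko:
Anran: *hekigurko > hehigurho > hehihurho > eiuro > eioro  (by unconditioned shift, intervocalic lenition, h-loss, pre-rhotic lowering)
Anran 'eioro' matches the regular reflex exactly, so the pair is cognate.

yes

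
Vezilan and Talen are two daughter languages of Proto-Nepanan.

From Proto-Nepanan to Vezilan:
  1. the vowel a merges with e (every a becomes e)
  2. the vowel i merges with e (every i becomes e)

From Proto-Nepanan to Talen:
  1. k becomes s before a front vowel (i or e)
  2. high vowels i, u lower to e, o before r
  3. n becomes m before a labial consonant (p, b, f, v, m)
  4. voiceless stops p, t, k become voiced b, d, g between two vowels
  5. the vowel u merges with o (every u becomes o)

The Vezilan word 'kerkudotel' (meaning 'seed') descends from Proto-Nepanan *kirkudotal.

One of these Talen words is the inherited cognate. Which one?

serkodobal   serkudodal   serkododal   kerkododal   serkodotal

Talen: *kirkudotal
  kirkudotal → sirkudotal   [palatalisation]
  sirkudotal → serkudotal   [pre-rhotic lowering]
  serkudotal (rule 3 does not apply)
  serkudotal → serkudodal   [intervocalic voicing]
  serkudodal → serkododal   [vowel merger]
  giving Talen serkododal.
The other candidates each miss or misapply at least one Talen change.

serkododal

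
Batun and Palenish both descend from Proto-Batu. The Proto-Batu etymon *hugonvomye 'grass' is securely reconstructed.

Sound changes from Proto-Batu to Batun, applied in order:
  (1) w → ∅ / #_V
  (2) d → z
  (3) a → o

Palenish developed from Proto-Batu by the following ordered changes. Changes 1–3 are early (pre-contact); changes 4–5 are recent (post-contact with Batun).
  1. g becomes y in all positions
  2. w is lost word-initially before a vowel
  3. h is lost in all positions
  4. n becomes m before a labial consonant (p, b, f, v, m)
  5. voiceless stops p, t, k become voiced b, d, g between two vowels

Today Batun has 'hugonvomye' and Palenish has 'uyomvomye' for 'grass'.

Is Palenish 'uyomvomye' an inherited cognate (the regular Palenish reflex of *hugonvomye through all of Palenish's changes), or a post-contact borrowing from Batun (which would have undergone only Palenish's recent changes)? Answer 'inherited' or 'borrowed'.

If inherited, *hugonvomye would pass through all of Palenish's changes:
Palenish: *hugonvomye > huyonvomye > uyonvomye > uyomvomye  (by unconditioned shift, h-loss, nasal place assimilation)
If borrowed from Batun 'hugonvomye' after the early changes, it would undergo only the recent ones:
  rule 4 (nasal place assimilation): hugonvomye → hugomvomye
  rule 5 (intervocalic voicing): no change (hugomvomye)
  ⇒ as a loan: hugomvomye
Palenish 'uyomvomye' matches the inherited outcome exactly, so it is an inherited cognate, not a loan.

inherited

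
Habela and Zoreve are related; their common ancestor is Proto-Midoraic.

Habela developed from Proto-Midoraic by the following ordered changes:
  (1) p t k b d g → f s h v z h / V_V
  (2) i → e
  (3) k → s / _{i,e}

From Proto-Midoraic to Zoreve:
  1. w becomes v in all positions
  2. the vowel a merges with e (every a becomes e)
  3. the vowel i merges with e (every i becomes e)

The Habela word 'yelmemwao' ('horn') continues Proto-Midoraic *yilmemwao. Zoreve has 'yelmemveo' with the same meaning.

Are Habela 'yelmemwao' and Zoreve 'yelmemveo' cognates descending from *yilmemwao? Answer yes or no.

Derive the expected Zoreve reflex of *yilmemwao:
Zoreve: *yilmemwao > yilmemvao > yilmemveo > yelmemveo  (by unconditioned shift, vowel merger, vowel merger)
Zoreve 'yelmemveo' matches the regular reflex exactly, so the pair is cognate.

yes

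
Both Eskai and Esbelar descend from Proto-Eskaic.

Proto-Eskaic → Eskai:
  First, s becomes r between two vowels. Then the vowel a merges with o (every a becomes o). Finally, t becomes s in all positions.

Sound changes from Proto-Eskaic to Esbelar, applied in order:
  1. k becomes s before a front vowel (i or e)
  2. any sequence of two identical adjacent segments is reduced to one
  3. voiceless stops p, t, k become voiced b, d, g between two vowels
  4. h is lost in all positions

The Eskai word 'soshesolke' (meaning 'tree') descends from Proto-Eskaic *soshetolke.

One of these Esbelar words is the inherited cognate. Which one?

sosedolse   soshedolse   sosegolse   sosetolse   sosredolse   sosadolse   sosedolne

sosedolse

Esbelar: *soshetolke
  soshetolke → soshetolse   [palatalisation]
  soshetolse (rule 2 does not apply)
  soshetolse → soshedolse   [intervocalic voicing]
  soshedolse → sosedolse   [h-loss]
  giving Esbelar sosedolse.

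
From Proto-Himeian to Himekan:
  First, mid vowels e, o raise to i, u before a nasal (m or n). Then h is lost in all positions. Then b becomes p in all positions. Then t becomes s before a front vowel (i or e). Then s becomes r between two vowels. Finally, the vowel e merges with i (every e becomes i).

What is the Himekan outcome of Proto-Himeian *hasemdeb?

Himekan: *hasemdeb
  hasemdeb → hasimdeb   [pre-nasal raising]
  hasimdeb → asimdeb   [h-loss]
  asimdeb → asimdep   [unconditioned shift]
  asimdep (rule 4 does not apply)
  asimdep → arimdep   [rhotacism]
  arimdep → arimdip   [vowel merger]
  giving Himekan arimdip.

arimdip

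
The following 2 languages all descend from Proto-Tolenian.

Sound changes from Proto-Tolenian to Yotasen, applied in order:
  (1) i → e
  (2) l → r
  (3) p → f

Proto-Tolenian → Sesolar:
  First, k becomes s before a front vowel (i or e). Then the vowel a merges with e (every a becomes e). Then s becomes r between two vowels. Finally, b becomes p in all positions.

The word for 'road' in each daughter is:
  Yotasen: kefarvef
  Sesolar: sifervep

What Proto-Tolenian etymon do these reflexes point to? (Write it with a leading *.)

Position 8: Yotasen has f, Sesolar has p. Taking the neighbouring segments as reconstructed: Yotasen f could go back to *p or *f; Sesolar p could go back to *p or *b — the one source consistent with every daughter is *p.
Position 1: Yotasen has k, Sesolar has s. Yotasen preserves k here (none of its changes turn any other segment into k), so the proto-segment is *k.
This points to *kifarvep. Verify forward in each daughter:
Yotasen: start from *kifarvep.
  rule 1 (vowel merger): kifarvep → kefarvep
  rule 2: no change — kefarvep
  rule 3 (unconditioned shift): kefarvep → kefarvef
  ⇒ Yotasen kefarvef
Sesolar: start from *kifarvep.
  rule 1 (palatalisation): kifarvep → sifarvep
  rule 2 (vowel merger): sifarvep → sifervep
  rule 3: no change — sifervep
  rule 4: no change — sifervep
  ⇒ Sesolar sifervep
No other proto-form is consistent with every reflex, so the reconstruction is *kifarvep.

*kifarvep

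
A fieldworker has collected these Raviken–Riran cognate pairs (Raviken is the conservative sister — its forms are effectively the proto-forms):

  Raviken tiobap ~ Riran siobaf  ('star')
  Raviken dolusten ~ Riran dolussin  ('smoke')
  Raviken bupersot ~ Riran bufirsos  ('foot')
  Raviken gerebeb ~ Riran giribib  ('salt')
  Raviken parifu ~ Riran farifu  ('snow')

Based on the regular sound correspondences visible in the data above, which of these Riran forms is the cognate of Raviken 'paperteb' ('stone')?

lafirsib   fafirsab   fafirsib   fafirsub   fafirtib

parifu ~ farifu — Raviken p corresponds to Riran f word-initially before a back vowel.
bupersot ~ bufirsos — Raviken p corresponds to Riran f between vowels (before a front vowel).
bupersot ~ bufirsos, gerebeb ~ giribib — Raviken e corresponds to Riran i after a consonant, before r.
dolusten ~ dolussin — Raviken t corresponds to Riran s after a consonant, before a front vowel.
gerebeb ~ giribib — Raviken e corresponds to Riran i after a consonant, before a labial obstruent.
Applying these to Raviken 'paperteb':
  paperteb → faperteb   (p→f word-initially before a back vowel)
  faperteb → faferteb   (p→f between vowels (before a front vowel))
  faferteb → fafirteb   (e→i after a consonant, before r)
  fafirteb → fafirseb   (t→s after a consonant, before a front vowel)
  fafirseb → fafirsib   (e→i after a consonant, before a labial obstruent)
So the Riran cognate is 'fafirsib'.

fafirsib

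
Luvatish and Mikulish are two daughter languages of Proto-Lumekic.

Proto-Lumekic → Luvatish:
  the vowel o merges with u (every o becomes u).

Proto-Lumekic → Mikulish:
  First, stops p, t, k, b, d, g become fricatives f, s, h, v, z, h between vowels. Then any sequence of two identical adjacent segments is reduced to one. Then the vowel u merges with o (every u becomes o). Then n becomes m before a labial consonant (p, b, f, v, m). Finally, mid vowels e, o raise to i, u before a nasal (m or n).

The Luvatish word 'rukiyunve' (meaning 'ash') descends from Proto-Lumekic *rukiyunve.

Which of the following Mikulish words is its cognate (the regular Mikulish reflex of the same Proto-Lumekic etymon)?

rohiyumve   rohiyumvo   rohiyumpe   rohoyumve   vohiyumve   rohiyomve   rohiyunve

rohiyumve

Mikulish: start from *rukiyunve.
  rule 1 (intervocalic lenition): rukiyunve → ruhiyunve
  rule 2: no change — ruhiyunve
  rule 3 (vowel merger): ruhiyunve → rohiyonve
  rule 4 (nasal place assimilation): rohiyonve → rohiyomve
  rule 5 (pre-nasal raising): rohiyomve → rohiyumve
  ⇒ Mikulish rohiyumve
Among the options, 'rohiyumve' alone shows every Mikulish change applied in order.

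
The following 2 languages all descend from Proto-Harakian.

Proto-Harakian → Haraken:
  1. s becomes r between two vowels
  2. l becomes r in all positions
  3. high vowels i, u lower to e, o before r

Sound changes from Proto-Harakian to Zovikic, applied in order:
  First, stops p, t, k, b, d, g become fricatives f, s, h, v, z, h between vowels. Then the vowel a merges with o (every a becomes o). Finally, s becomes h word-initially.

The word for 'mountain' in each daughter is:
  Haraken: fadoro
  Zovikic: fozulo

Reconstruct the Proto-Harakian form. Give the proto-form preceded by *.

*fadulo

Position 3: Haraken has d, Zovikic has z. Haraken preserves d here (none of its changes turn any other segment into d), so the proto-segment is *d.
Position 4: Haraken has o, Zovikic has u. Zovikic preserves u here (none of its changes turn any other segment into u), so the proto-segment is *u.
Position 2: Haraken has a, Zovikic has o. Haraken preserves a here (none of its changes turn any other segment into a), so the proto-segment is *a.
Verify the candidate proto-form against each daughter:
Haraken: *fadulo > faduro > fadoro  (by unconditioned shift, pre-rhotic lowering)
Zovikic: *fadulo > fazulo > fozulo  (by intervocalic lenition, vowel merger)
Only *fadulo yields all of Haraken fadoro, Zovikic fozulo.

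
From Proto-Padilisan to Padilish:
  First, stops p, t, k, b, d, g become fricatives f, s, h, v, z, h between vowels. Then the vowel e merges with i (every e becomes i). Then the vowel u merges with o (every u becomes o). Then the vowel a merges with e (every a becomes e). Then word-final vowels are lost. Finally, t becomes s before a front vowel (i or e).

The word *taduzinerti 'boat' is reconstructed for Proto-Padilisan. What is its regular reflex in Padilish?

sezozinirt

Padilish: *taduzinerti > tazuzinerti > tazuzinirti > tazozinirti > tezozinirti > tezozinirt > sezozinirt  (by intervocalic lenition, vowel merger, vowel merger, vowel merger, apocope, palatalisation)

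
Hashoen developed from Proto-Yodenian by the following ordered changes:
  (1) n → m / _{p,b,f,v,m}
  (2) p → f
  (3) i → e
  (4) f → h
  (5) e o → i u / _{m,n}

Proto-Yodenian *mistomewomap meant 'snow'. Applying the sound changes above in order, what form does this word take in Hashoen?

Hashoen: *mistomewomap
  mistomewomap (rule 1 does not apply)
  mistomewomap → mistomewomaf   [unconditioned shift]
  mistomewomaf → mestomewomaf   [vowel merger]
  mestomewomaf → mestomewomah   [unconditioned shift]
  mestomewomah → mestumewumah   [pre-nasal raising]
  giving Hashoen mestumewumah.

mestumewumah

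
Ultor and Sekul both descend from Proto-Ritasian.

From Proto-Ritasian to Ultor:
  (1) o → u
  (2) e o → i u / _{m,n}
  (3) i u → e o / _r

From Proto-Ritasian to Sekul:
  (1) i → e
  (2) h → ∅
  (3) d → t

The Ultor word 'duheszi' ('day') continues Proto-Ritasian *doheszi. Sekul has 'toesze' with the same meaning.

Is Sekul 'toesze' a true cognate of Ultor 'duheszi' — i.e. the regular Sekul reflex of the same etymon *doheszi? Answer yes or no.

yes

Derive the expected Sekul reflex of *doheszi:
Sekul: *doheszi
  doheszi → dohesze   [vowel merger]
  dohesze → doesze   [h-loss]
  doesze → toesze   [unconditioned shift]
  giving Sekul toesze.
Sekul 'toesze' matches the regular reflex exactly, so the pair is cognate.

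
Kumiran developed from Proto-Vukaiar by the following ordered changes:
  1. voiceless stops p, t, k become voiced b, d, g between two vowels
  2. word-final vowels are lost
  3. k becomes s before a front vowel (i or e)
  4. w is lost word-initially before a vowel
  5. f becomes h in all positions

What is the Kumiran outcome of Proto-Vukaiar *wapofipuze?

abohibuz

Kumiran: *wapofipuze > wabofibuze > wabofibuz > abofibuz > abohibuz  (by intervocalic voicing, apocope, glide loss, unconditioned shift)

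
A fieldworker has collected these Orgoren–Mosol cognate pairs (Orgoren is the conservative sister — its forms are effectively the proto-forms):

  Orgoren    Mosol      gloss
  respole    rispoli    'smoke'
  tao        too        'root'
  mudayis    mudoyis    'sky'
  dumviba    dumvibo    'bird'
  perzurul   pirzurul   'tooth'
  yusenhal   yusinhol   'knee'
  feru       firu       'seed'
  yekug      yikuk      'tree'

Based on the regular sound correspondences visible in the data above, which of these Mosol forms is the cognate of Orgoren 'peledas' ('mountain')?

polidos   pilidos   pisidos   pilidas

respole ~ rispoli, yekug ~ yikuk — Orgoren e corresponds to Mosol i after a consonant, before a consonant other than r, m, n, p, b, f, v.
mudayis ~ mudoyis, yusenhal ~ yusinhol — Orgoren a corresponds to Mosol o after a consonant, before a consonant other than r, m, n, p, b, f, v.
Applying these to Orgoren 'peledas':
  peledas → piledas   (e→i after a consonant, before a consonant other than r, m, n, p, b, f, v)
  piledas → pilidas   (e→i after a consonant, before a consonant other than r, m, n, p, b, f, v)
  pilidas → pilidos   (a→o after a consonant, before a consonant other than r, m, n, p, b, f, v)
So the Mosol cognate is 'pilidos'.

pilidos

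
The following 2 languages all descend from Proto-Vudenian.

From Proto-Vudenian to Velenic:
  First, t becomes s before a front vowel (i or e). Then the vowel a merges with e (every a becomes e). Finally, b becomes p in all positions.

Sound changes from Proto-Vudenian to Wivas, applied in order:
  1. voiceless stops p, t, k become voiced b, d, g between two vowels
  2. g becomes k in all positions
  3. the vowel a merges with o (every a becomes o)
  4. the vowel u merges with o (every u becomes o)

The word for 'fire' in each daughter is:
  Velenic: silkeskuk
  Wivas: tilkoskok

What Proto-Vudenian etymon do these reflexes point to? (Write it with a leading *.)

*tilkaskuk

Position 1: Velenic has s, Wivas has t. Wivas preserves t here (none of its changes turn any other segment into t), so the proto-segment is *t.
Position 5: Velenic has e, Wivas has o. Taking the neighbouring segments as reconstructed: Velenic e could go back to *a or *e; Wivas o could go back to *a or *o or *u — the one source consistent with every daughter is *a.
Verify the candidate proto-form against each daughter:
Velenic: *tilkaskuk
  tilkaskuk → silkaskuk   [palatalisation]
  silkaskuk → silkeskuk   [vowel merger]
  silkeskuk (rule 3 does not apply)
  giving Velenic silkeskuk.
Wivas: *tilkaskuk > tilkoskuk > tilkoskok  (by vowel merger, vowel merger)
*tilkaskuk is the unique common source.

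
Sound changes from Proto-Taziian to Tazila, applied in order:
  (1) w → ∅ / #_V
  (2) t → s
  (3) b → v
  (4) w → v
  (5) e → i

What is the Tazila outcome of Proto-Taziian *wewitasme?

Tazila: start from *wewitasme.
  rule 1 (glide loss): wewitasme → ewitasme
  rule 2 (unconditioned shift): ewitasme → ewisasme
  rule 3: no change — ewisasme
  rule 4 (unconditioned shift): ewisasme → evisasme
  rule 5 (vowel merger): evisasme → ivisasmi
  ⇒ Tazila ivisasmi

ivisasmi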